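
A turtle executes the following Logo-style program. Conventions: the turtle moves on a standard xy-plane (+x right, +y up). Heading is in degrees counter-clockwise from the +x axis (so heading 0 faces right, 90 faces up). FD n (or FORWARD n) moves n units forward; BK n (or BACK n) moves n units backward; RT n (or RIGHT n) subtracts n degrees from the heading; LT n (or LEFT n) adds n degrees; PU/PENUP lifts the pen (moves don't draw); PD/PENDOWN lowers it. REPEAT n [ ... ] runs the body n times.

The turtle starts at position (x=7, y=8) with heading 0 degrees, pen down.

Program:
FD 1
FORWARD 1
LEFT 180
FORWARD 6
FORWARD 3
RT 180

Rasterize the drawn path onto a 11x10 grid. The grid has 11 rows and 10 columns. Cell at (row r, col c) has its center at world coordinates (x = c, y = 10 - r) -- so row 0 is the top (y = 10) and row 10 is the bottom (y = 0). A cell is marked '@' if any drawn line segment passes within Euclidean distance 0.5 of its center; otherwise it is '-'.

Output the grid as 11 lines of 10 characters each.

Segment 0: (7,8) -> (8,8)
Segment 1: (8,8) -> (9,8)
Segment 2: (9,8) -> (3,8)
Segment 3: (3,8) -> (0,8)

Answer: ----------
----------
@@@@@@@@@@
----------
----------
----------
----------
----------
----------
----------
----------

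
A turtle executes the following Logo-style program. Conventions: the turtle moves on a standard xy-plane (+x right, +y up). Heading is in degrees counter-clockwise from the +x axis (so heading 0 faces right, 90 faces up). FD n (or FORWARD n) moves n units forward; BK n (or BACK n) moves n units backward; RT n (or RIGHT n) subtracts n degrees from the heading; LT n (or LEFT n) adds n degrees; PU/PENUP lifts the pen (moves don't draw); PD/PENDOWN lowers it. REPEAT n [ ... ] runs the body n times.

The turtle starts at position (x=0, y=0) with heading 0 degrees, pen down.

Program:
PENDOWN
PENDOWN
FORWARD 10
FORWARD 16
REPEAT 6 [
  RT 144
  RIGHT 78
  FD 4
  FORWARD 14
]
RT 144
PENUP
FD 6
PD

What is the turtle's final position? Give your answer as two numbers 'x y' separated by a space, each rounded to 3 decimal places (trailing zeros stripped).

Executing turtle program step by step:
Start: pos=(0,0), heading=0, pen down
PD: pen down
PD: pen down
FD 10: (0,0) -> (10,0) [heading=0, draw]
FD 16: (10,0) -> (26,0) [heading=0, draw]
REPEAT 6 [
  -- iteration 1/6 --
  RT 144: heading 0 -> 216
  RT 78: heading 216 -> 138
  FD 4: (26,0) -> (23.027,2.677) [heading=138, draw]
  FD 14: (23.027,2.677) -> (12.623,12.044) [heading=138, draw]
  -- iteration 2/6 --
  RT 144: heading 138 -> 354
  RT 78: heading 354 -> 276
  FD 4: (12.623,12.044) -> (13.042,8.066) [heading=276, draw]
  FD 14: (13.042,8.066) -> (14.505,-5.857) [heading=276, draw]
  -- iteration 3/6 --
  RT 144: heading 276 -> 132
  RT 78: heading 132 -> 54
  FD 4: (14.505,-5.857) -> (16.856,-2.621) [heading=54, draw]
  FD 14: (16.856,-2.621) -> (25.085,8.705) [heading=54, draw]
  -- iteration 4/6 --
  RT 144: heading 54 -> 270
  RT 78: heading 270 -> 192
  FD 4: (25.085,8.705) -> (21.172,7.874) [heading=192, draw]
  FD 14: (21.172,7.874) -> (7.478,4.963) [heading=192, draw]
  -- iteration 5/6 --
  RT 144: heading 192 -> 48
  RT 78: heading 48 -> 330
  FD 4: (7.478,4.963) -> (10.942,2.963) [heading=330, draw]
  FD 14: (10.942,2.963) -> (23.067,-4.037) [heading=330, draw]
  -- iteration 6/6 --
  RT 144: heading 330 -> 186
  RT 78: heading 186 -> 108
  FD 4: (23.067,-4.037) -> (21.831,-0.233) [heading=108, draw]
  FD 14: (21.831,-0.233) -> (17.505,13.082) [heading=108, draw]
]
RT 144: heading 108 -> 324
PU: pen up
FD 6: (17.505,13.082) -> (22.359,9.555) [heading=324, move]
PD: pen down
Final: pos=(22.359,9.555), heading=324, 14 segment(s) drawn

Answer: 22.359 9.555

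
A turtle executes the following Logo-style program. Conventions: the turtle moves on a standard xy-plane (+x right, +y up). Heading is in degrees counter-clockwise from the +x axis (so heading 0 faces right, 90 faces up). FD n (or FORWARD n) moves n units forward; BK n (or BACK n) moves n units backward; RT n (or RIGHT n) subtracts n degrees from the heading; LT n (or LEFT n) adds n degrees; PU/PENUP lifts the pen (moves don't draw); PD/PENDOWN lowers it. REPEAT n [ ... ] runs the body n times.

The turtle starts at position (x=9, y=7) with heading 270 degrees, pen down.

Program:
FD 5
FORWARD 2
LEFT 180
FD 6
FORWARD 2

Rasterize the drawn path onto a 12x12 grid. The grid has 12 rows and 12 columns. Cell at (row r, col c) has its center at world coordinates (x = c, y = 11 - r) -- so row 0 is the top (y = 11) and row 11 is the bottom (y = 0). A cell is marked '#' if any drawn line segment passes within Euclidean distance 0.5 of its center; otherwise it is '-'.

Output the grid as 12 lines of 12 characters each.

Answer: ------------
------------
------------
---------#--
---------#--
---------#--
---------#--
---------#--
---------#--
---------#--
---------#--
---------#--

Derivation:
Segment 0: (9,7) -> (9,2)
Segment 1: (9,2) -> (9,0)
Segment 2: (9,0) -> (9,6)
Segment 3: (9,6) -> (9,8)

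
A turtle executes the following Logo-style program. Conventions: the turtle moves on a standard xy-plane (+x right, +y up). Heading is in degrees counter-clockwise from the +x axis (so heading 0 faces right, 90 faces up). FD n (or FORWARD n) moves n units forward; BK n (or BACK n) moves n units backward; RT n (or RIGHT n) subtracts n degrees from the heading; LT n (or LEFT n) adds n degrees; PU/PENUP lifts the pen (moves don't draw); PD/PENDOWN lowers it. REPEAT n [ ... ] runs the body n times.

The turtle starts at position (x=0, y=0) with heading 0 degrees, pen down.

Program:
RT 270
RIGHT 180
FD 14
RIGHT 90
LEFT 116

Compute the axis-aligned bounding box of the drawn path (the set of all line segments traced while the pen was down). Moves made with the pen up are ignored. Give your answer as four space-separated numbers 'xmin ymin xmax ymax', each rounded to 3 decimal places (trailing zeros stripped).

Answer: 0 -14 0 0

Derivation:
Executing turtle program step by step:
Start: pos=(0,0), heading=0, pen down
RT 270: heading 0 -> 90
RT 180: heading 90 -> 270
FD 14: (0,0) -> (0,-14) [heading=270, draw]
RT 90: heading 270 -> 180
LT 116: heading 180 -> 296
Final: pos=(0,-14), heading=296, 1 segment(s) drawn

Segment endpoints: x in {0, 0}, y in {-14, 0}
xmin=0, ymin=-14, xmax=0, ymax=0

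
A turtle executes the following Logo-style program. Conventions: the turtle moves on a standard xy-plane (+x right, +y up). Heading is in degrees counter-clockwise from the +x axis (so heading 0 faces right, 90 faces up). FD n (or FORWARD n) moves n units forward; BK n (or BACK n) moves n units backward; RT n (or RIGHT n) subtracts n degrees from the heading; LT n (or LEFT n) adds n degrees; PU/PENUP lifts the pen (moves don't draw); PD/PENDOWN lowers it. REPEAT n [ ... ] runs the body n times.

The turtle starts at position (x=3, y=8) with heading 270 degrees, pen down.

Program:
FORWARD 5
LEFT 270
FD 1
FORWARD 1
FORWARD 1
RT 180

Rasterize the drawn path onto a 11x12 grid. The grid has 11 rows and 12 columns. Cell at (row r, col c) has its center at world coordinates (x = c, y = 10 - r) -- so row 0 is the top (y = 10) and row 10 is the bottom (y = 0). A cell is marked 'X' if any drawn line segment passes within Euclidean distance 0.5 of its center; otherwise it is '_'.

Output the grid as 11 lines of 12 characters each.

Answer: ____________
____________
___X________
___X________
___X________
___X________
___X________
XXXX________
____________
____________
____________

Derivation:
Segment 0: (3,8) -> (3,3)
Segment 1: (3,3) -> (2,3)
Segment 2: (2,3) -> (1,3)
Segment 3: (1,3) -> (-0,3)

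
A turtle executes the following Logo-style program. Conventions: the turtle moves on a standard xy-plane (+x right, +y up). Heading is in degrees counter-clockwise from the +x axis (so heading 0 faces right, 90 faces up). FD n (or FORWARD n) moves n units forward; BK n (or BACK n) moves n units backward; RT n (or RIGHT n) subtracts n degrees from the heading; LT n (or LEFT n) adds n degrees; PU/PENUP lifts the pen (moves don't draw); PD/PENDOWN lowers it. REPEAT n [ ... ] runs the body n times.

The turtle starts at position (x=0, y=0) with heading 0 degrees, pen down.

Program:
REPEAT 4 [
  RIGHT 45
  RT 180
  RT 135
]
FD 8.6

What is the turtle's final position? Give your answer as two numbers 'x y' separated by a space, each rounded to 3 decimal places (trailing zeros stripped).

Executing turtle program step by step:
Start: pos=(0,0), heading=0, pen down
REPEAT 4 [
  -- iteration 1/4 --
  RT 45: heading 0 -> 315
  RT 180: heading 315 -> 135
  RT 135: heading 135 -> 0
  -- iteration 2/4 --
  RT 45: heading 0 -> 315
  RT 180: heading 315 -> 135
  RT 135: heading 135 -> 0
  -- iteration 3/4 --
  RT 45: heading 0 -> 315
  RT 180: heading 315 -> 135
  RT 135: heading 135 -> 0
  -- iteration 4/4 --
  RT 45: heading 0 -> 315
  RT 180: heading 315 -> 135
  RT 135: heading 135 -> 0
]
FD 8.6: (0,0) -> (8.6,0) [heading=0, draw]
Final: pos=(8.6,0), heading=0, 1 segment(s) drawn

Answer: 8.6 0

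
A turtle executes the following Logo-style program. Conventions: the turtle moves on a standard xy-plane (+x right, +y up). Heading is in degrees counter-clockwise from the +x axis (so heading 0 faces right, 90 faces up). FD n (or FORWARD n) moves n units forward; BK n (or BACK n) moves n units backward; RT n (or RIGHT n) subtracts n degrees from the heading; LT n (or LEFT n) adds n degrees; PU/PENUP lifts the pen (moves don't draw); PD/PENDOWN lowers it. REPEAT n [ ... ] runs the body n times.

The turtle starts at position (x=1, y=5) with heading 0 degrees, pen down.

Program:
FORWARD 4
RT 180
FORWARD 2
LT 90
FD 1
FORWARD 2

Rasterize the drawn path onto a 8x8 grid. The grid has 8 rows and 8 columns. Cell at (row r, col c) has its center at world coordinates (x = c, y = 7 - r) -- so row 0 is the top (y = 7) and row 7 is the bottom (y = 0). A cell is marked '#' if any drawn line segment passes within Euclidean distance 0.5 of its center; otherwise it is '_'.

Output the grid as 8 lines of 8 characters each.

Answer: ________
________
_#####__
___#____
___#____
___#____
________
________

Derivation:
Segment 0: (1,5) -> (5,5)
Segment 1: (5,5) -> (3,5)
Segment 2: (3,5) -> (3,4)
Segment 3: (3,4) -> (3,2)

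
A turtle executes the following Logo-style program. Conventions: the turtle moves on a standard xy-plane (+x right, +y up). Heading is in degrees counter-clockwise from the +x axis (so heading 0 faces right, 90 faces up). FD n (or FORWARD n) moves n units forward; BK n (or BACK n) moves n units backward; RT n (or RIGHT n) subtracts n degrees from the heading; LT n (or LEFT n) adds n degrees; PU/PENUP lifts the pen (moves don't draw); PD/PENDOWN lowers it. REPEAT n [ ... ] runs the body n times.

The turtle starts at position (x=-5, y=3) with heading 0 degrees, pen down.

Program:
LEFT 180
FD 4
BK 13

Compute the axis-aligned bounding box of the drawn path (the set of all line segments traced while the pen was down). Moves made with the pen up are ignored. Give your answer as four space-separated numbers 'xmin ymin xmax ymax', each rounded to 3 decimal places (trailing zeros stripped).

Executing turtle program step by step:
Start: pos=(-5,3), heading=0, pen down
LT 180: heading 0 -> 180
FD 4: (-5,3) -> (-9,3) [heading=180, draw]
BK 13: (-9,3) -> (4,3) [heading=180, draw]
Final: pos=(4,3), heading=180, 2 segment(s) drawn

Segment endpoints: x in {-9, -5, 4}, y in {3, 3, 3}
xmin=-9, ymin=3, xmax=4, ymax=3

Answer: -9 3 4 3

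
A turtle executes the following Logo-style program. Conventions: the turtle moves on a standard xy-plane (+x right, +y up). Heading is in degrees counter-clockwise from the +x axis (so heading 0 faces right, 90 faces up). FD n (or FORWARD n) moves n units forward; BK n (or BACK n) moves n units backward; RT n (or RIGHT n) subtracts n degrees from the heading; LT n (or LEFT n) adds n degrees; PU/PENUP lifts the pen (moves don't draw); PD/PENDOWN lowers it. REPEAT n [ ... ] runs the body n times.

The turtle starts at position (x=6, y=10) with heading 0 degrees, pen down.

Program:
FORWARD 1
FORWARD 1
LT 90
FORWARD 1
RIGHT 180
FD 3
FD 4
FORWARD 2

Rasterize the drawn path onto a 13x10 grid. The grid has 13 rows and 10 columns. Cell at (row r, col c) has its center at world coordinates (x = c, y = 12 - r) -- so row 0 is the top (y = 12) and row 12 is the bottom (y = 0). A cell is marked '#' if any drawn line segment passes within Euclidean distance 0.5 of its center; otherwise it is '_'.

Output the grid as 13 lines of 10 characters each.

Segment 0: (6,10) -> (7,10)
Segment 1: (7,10) -> (8,10)
Segment 2: (8,10) -> (8,11)
Segment 3: (8,11) -> (8,8)
Segment 4: (8,8) -> (8,4)
Segment 5: (8,4) -> (8,2)

Answer: __________
________#_
______###_
________#_
________#_
________#_
________#_
________#_
________#_
________#_
________#_
__________
__________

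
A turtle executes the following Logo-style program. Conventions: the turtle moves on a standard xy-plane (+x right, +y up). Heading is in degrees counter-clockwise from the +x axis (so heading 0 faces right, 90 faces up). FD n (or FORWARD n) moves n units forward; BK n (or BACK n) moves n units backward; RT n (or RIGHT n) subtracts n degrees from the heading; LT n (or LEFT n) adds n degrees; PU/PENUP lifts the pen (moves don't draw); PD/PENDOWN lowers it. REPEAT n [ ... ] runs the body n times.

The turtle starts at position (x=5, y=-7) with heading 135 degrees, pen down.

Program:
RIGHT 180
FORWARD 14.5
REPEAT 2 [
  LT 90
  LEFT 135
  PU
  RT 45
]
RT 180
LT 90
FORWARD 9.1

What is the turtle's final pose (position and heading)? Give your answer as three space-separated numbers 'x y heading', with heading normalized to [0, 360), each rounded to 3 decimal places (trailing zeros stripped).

Executing turtle program step by step:
Start: pos=(5,-7), heading=135, pen down
RT 180: heading 135 -> 315
FD 14.5: (5,-7) -> (15.253,-17.253) [heading=315, draw]
REPEAT 2 [
  -- iteration 1/2 --
  LT 90: heading 315 -> 45
  LT 135: heading 45 -> 180
  PU: pen up
  RT 45: heading 180 -> 135
  -- iteration 2/2 --
  LT 90: heading 135 -> 225
  LT 135: heading 225 -> 0
  PU: pen up
  RT 45: heading 0 -> 315
]
RT 180: heading 315 -> 135
LT 90: heading 135 -> 225
FD 9.1: (15.253,-17.253) -> (8.818,-23.688) [heading=225, move]
Final: pos=(8.818,-23.688), heading=225, 1 segment(s) drawn

Answer: 8.818 -23.688 225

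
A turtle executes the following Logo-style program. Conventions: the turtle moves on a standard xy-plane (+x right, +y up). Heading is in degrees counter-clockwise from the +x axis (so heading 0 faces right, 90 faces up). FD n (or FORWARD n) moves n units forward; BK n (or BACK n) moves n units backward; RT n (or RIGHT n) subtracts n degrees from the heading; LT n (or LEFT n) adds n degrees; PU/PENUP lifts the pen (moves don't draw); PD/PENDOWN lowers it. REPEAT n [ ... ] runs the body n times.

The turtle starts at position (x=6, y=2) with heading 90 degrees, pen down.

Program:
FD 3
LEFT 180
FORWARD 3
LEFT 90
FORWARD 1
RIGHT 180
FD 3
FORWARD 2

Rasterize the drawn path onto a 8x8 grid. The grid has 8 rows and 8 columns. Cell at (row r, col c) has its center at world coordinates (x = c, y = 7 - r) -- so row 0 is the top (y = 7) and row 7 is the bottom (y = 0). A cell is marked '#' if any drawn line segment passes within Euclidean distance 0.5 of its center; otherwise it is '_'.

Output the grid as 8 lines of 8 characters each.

Segment 0: (6,2) -> (6,5)
Segment 1: (6,5) -> (6,2)
Segment 2: (6,2) -> (7,2)
Segment 3: (7,2) -> (4,2)
Segment 4: (4,2) -> (2,2)

Answer: ________
________
______#_
______#_
______#_
__######
________
________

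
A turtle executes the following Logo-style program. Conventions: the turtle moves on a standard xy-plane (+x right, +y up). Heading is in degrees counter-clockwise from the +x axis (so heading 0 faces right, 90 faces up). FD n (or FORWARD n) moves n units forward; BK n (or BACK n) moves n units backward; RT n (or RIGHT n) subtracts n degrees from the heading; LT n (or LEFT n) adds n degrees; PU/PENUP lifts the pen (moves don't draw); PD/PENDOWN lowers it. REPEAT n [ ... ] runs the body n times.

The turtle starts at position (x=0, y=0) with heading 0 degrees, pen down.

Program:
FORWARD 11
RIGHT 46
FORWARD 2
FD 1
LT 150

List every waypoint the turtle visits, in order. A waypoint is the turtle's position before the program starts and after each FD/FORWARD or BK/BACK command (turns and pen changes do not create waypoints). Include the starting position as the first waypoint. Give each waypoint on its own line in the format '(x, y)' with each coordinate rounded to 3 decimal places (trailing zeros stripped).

Executing turtle program step by step:
Start: pos=(0,0), heading=0, pen down
FD 11: (0,0) -> (11,0) [heading=0, draw]
RT 46: heading 0 -> 314
FD 2: (11,0) -> (12.389,-1.439) [heading=314, draw]
FD 1: (12.389,-1.439) -> (13.084,-2.158) [heading=314, draw]
LT 150: heading 314 -> 104
Final: pos=(13.084,-2.158), heading=104, 3 segment(s) drawn
Waypoints (4 total):
(0, 0)
(11, 0)
(12.389, -1.439)
(13.084, -2.158)

Answer: (0, 0)
(11, 0)
(12.389, -1.439)
(13.084, -2.158)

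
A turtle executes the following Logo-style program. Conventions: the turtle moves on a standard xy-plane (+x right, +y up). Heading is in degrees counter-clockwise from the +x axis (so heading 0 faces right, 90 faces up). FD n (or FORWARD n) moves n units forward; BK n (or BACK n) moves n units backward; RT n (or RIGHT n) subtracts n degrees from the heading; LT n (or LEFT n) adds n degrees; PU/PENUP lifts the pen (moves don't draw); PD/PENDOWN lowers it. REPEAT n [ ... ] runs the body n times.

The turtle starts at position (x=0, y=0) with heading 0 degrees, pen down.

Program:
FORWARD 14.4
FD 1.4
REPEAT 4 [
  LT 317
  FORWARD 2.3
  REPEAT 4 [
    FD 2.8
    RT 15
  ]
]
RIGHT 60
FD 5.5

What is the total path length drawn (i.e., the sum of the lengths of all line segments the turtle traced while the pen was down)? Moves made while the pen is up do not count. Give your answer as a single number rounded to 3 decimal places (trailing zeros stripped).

Answer: 75.3

Derivation:
Executing turtle program step by step:
Start: pos=(0,0), heading=0, pen down
FD 14.4: (0,0) -> (14.4,0) [heading=0, draw]
FD 1.4: (14.4,0) -> (15.8,0) [heading=0, draw]
REPEAT 4 [
  -- iteration 1/4 --
  LT 317: heading 0 -> 317
  FD 2.3: (15.8,0) -> (17.482,-1.569) [heading=317, draw]
  REPEAT 4 [
    -- iteration 1/4 --
    FD 2.8: (17.482,-1.569) -> (19.53,-3.478) [heading=317, draw]
    RT 15: heading 317 -> 302
    -- iteration 2/4 --
    FD 2.8: (19.53,-3.478) -> (21.014,-5.853) [heading=302, draw]
    RT 15: heading 302 -> 287
    -- iteration 3/4 --
    FD 2.8: (21.014,-5.853) -> (21.832,-8.53) [heading=287, draw]
    RT 15: heading 287 -> 272
    -- iteration 4/4 --
    FD 2.8: (21.832,-8.53) -> (21.93,-11.329) [heading=272, draw]
    RT 15: heading 272 -> 257
  ]
  -- iteration 2/4 --
  LT 317: heading 257 -> 214
  FD 2.3: (21.93,-11.329) -> (20.023,-12.615) [heading=214, draw]
  REPEAT 4 [
    -- iteration 1/4 --
    FD 2.8: (20.023,-12.615) -> (17.702,-14.181) [heading=214, draw]
    RT 15: heading 214 -> 199
    -- iteration 2/4 --
    FD 2.8: (17.702,-14.181) -> (15.054,-15.092) [heading=199, draw]
    RT 15: heading 199 -> 184
    -- iteration 3/4 --
    FD 2.8: (15.054,-15.092) -> (12.261,-15.287) [heading=184, draw]
    RT 15: heading 184 -> 169
    -- iteration 4/4 --
    FD 2.8: (12.261,-15.287) -> (9.513,-14.753) [heading=169, draw]
    RT 15: heading 169 -> 154
  ]
  -- iteration 3/4 --
  LT 317: heading 154 -> 111
  FD 2.3: (9.513,-14.753) -> (8.689,-12.606) [heading=111, draw]
  REPEAT 4 [
    -- iteration 1/4 --
    FD 2.8: (8.689,-12.606) -> (7.685,-9.992) [heading=111, draw]
    RT 15: heading 111 -> 96
    -- iteration 2/4 --
    FD 2.8: (7.685,-9.992) -> (7.392,-7.207) [heading=96, draw]
    RT 15: heading 96 -> 81
    -- iteration 3/4 --
    FD 2.8: (7.392,-7.207) -> (7.83,-4.442) [heading=81, draw]
    RT 15: heading 81 -> 66
    -- iteration 4/4 --
    FD 2.8: (7.83,-4.442) -> (8.969,-1.884) [heading=66, draw]
    RT 15: heading 66 -> 51
  ]
  -- iteration 4/4 --
  LT 317: heading 51 -> 8
  FD 2.3: (8.969,-1.884) -> (11.247,-1.564) [heading=8, draw]
  REPEAT 4 [
    -- iteration 1/4 --
    FD 2.8: (11.247,-1.564) -> (14.02,-1.174) [heading=8, draw]
    RT 15: heading 8 -> 353
    -- iteration 2/4 --
    FD 2.8: (14.02,-1.174) -> (16.799,-1.515) [heading=353, draw]
    RT 15: heading 353 -> 338
    -- iteration 3/4 --
    FD 2.8: (16.799,-1.515) -> (19.395,-2.564) [heading=338, draw]
    RT 15: heading 338 -> 323
    -- iteration 4/4 --
    FD 2.8: (19.395,-2.564) -> (21.631,-4.249) [heading=323, draw]
    RT 15: heading 323 -> 308
  ]
]
RT 60: heading 308 -> 248
FD 5.5: (21.631,-4.249) -> (19.571,-9.349) [heading=248, draw]
Final: pos=(19.571,-9.349), heading=248, 23 segment(s) drawn

Segment lengths:
  seg 1: (0,0) -> (14.4,0), length = 14.4
  seg 2: (14.4,0) -> (15.8,0), length = 1.4
  seg 3: (15.8,0) -> (17.482,-1.569), length = 2.3
  seg 4: (17.482,-1.569) -> (19.53,-3.478), length = 2.8
  seg 5: (19.53,-3.478) -> (21.014,-5.853), length = 2.8
  seg 6: (21.014,-5.853) -> (21.832,-8.53), length = 2.8
  seg 7: (21.832,-8.53) -> (21.93,-11.329), length = 2.8
  seg 8: (21.93,-11.329) -> (20.023,-12.615), length = 2.3
  seg 9: (20.023,-12.615) -> (17.702,-14.181), length = 2.8
  seg 10: (17.702,-14.181) -> (15.054,-15.092), length = 2.8
  seg 11: (15.054,-15.092) -> (12.261,-15.287), length = 2.8
  seg 12: (12.261,-15.287) -> (9.513,-14.753), length = 2.8
  seg 13: (9.513,-14.753) -> (8.689,-12.606), length = 2.3
  seg 14: (8.689,-12.606) -> (7.685,-9.992), length = 2.8
  seg 15: (7.685,-9.992) -> (7.392,-7.207), length = 2.8
  seg 16: (7.392,-7.207) -> (7.83,-4.442), length = 2.8
  seg 17: (7.83,-4.442) -> (8.969,-1.884), length = 2.8
  seg 18: (8.969,-1.884) -> (11.247,-1.564), length = 2.3
  seg 19: (11.247,-1.564) -> (14.02,-1.174), length = 2.8
  seg 20: (14.02,-1.174) -> (16.799,-1.515), length = 2.8
  seg 21: (16.799,-1.515) -> (19.395,-2.564), length = 2.8
  seg 22: (19.395,-2.564) -> (21.631,-4.249), length = 2.8
  seg 23: (21.631,-4.249) -> (19.571,-9.349), length = 5.5
Total = 75.3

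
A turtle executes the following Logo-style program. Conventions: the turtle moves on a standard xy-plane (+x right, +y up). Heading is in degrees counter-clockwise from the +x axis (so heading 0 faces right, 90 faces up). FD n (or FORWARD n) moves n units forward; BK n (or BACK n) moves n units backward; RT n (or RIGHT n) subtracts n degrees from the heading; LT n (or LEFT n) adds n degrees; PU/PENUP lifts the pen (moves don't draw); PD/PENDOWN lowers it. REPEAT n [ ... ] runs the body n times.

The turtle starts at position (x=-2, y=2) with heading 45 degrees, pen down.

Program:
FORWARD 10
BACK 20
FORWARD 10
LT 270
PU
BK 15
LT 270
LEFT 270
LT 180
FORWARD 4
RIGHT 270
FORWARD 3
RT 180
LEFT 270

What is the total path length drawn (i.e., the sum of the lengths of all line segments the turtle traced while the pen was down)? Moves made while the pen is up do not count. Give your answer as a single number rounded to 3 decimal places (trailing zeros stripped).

Executing turtle program step by step:
Start: pos=(-2,2), heading=45, pen down
FD 10: (-2,2) -> (5.071,9.071) [heading=45, draw]
BK 20: (5.071,9.071) -> (-9.071,-5.071) [heading=45, draw]
FD 10: (-9.071,-5.071) -> (-2,2) [heading=45, draw]
LT 270: heading 45 -> 315
PU: pen up
BK 15: (-2,2) -> (-12.607,12.607) [heading=315, move]
LT 270: heading 315 -> 225
LT 270: heading 225 -> 135
LT 180: heading 135 -> 315
FD 4: (-12.607,12.607) -> (-9.778,9.778) [heading=315, move]
RT 270: heading 315 -> 45
FD 3: (-9.778,9.778) -> (-7.657,11.899) [heading=45, move]
RT 180: heading 45 -> 225
LT 270: heading 225 -> 135
Final: pos=(-7.657,11.899), heading=135, 3 segment(s) drawn

Segment lengths:
  seg 1: (-2,2) -> (5.071,9.071), length = 10
  seg 2: (5.071,9.071) -> (-9.071,-5.071), length = 20
  seg 3: (-9.071,-5.071) -> (-2,2), length = 10
Total = 40

Answer: 40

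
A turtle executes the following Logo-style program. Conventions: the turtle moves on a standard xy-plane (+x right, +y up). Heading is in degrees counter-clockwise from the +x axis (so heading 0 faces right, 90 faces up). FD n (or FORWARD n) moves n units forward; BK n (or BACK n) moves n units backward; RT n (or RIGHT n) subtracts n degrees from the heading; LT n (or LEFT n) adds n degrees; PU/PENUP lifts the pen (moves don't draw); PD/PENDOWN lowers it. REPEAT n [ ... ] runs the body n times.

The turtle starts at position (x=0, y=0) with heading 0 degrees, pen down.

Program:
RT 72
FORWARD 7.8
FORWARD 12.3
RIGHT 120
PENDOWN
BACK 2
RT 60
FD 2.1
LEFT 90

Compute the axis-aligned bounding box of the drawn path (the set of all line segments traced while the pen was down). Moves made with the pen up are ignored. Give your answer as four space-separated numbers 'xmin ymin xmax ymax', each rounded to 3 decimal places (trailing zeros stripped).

Executing turtle program step by step:
Start: pos=(0,0), heading=0, pen down
RT 72: heading 0 -> 288
FD 7.8: (0,0) -> (2.41,-7.418) [heading=288, draw]
FD 12.3: (2.41,-7.418) -> (6.211,-19.116) [heading=288, draw]
RT 120: heading 288 -> 168
PD: pen down
BK 2: (6.211,-19.116) -> (8.168,-19.532) [heading=168, draw]
RT 60: heading 168 -> 108
FD 2.1: (8.168,-19.532) -> (7.519,-17.535) [heading=108, draw]
LT 90: heading 108 -> 198
Final: pos=(7.519,-17.535), heading=198, 4 segment(s) drawn

Segment endpoints: x in {0, 2.41, 6.211, 7.519, 8.168}, y in {-19.532, -19.116, -17.535, -7.418, 0}
xmin=0, ymin=-19.532, xmax=8.168, ymax=0

Answer: 0 -19.532 8.168 0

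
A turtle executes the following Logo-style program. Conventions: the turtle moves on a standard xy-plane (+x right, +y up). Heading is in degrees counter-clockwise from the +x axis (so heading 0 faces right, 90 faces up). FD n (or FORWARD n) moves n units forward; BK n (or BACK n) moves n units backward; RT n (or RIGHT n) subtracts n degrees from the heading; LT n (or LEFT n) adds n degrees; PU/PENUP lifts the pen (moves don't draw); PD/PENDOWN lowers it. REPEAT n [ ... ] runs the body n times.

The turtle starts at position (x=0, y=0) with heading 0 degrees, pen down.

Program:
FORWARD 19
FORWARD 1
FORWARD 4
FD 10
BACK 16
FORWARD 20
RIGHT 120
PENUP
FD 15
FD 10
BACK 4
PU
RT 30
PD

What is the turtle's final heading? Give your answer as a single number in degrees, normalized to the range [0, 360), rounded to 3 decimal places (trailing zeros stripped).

Answer: 210

Derivation:
Executing turtle program step by step:
Start: pos=(0,0), heading=0, pen down
FD 19: (0,0) -> (19,0) [heading=0, draw]
FD 1: (19,0) -> (20,0) [heading=0, draw]
FD 4: (20,0) -> (24,0) [heading=0, draw]
FD 10: (24,0) -> (34,0) [heading=0, draw]
BK 16: (34,0) -> (18,0) [heading=0, draw]
FD 20: (18,0) -> (38,0) [heading=0, draw]
RT 120: heading 0 -> 240
PU: pen up
FD 15: (38,0) -> (30.5,-12.99) [heading=240, move]
FD 10: (30.5,-12.99) -> (25.5,-21.651) [heading=240, move]
BK 4: (25.5,-21.651) -> (27.5,-18.187) [heading=240, move]
PU: pen up
RT 30: heading 240 -> 210
PD: pen down
Final: pos=(27.5,-18.187), heading=210, 6 segment(s) drawn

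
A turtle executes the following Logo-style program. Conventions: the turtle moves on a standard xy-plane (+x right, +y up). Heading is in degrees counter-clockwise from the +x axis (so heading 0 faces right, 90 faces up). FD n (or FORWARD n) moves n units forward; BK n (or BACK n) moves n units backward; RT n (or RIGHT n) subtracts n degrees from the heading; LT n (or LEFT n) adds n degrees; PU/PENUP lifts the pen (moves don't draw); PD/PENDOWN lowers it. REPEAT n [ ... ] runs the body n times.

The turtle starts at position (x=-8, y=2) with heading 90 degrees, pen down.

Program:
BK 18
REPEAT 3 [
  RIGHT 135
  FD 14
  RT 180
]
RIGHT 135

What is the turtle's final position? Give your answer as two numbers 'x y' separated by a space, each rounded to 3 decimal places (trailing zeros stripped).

Answer: 25.799 -16

Derivation:
Executing turtle program step by step:
Start: pos=(-8,2), heading=90, pen down
BK 18: (-8,2) -> (-8,-16) [heading=90, draw]
REPEAT 3 [
  -- iteration 1/3 --
  RT 135: heading 90 -> 315
  FD 14: (-8,-16) -> (1.899,-25.899) [heading=315, draw]
  RT 180: heading 315 -> 135
  -- iteration 2/3 --
  RT 135: heading 135 -> 0
  FD 14: (1.899,-25.899) -> (15.899,-25.899) [heading=0, draw]
  RT 180: heading 0 -> 180
  -- iteration 3/3 --
  RT 135: heading 180 -> 45
  FD 14: (15.899,-25.899) -> (25.799,-16) [heading=45, draw]
  RT 180: heading 45 -> 225
]
RT 135: heading 225 -> 90
Final: pos=(25.799,-16), heading=90, 4 segment(s) drawn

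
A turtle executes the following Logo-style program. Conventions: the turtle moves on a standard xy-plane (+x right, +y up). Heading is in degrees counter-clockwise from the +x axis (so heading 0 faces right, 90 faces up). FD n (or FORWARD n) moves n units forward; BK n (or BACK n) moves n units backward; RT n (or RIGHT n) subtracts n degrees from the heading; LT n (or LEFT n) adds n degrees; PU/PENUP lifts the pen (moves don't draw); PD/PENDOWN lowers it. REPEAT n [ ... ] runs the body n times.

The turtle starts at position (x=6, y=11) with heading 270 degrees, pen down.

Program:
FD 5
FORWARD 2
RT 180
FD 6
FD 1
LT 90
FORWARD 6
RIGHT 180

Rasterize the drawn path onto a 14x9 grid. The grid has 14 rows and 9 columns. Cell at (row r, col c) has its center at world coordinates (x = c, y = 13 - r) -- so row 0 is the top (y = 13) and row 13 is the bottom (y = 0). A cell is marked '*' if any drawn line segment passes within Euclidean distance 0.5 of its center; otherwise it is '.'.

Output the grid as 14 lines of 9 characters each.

Segment 0: (6,11) -> (6,6)
Segment 1: (6,6) -> (6,4)
Segment 2: (6,4) -> (6,10)
Segment 3: (6,10) -> (6,11)
Segment 4: (6,11) -> (-0,11)

Answer: .........
.........
*******..
......*..
......*..
......*..
......*..
......*..
......*..
......*..
.........
.........
.........
.........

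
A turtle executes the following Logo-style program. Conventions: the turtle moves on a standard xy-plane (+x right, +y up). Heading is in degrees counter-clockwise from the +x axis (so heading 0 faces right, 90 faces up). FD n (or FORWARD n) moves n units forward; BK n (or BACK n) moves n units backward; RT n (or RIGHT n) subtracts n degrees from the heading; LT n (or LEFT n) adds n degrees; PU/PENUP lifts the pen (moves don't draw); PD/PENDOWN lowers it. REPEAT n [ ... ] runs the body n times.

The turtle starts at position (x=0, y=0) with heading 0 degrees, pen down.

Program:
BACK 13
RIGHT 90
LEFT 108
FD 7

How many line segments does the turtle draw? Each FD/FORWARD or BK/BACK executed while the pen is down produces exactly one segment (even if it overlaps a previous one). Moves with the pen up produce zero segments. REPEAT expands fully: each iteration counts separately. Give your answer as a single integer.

Answer: 2

Derivation:
Executing turtle program step by step:
Start: pos=(0,0), heading=0, pen down
BK 13: (0,0) -> (-13,0) [heading=0, draw]
RT 90: heading 0 -> 270
LT 108: heading 270 -> 18
FD 7: (-13,0) -> (-6.343,2.163) [heading=18, draw]
Final: pos=(-6.343,2.163), heading=18, 2 segment(s) drawn
Segments drawn: 2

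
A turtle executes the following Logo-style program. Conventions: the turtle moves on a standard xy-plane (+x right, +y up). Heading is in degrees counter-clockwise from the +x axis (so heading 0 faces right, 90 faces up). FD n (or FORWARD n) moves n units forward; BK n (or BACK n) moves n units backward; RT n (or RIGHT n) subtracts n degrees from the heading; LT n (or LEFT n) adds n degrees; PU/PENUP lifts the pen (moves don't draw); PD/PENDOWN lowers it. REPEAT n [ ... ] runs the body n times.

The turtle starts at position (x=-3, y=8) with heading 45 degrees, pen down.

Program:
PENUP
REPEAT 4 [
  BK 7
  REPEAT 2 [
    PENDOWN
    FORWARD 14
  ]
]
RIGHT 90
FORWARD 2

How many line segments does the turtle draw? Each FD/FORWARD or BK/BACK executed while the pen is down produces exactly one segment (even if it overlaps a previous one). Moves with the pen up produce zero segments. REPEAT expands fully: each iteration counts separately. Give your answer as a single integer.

Answer: 12

Derivation:
Executing turtle program step by step:
Start: pos=(-3,8), heading=45, pen down
PU: pen up
REPEAT 4 [
  -- iteration 1/4 --
  BK 7: (-3,8) -> (-7.95,3.05) [heading=45, move]
  REPEAT 2 [
    -- iteration 1/2 --
    PD: pen down
    FD 14: (-7.95,3.05) -> (1.95,12.95) [heading=45, draw]
    -- iteration 2/2 --
    PD: pen down
    FD 14: (1.95,12.95) -> (11.849,22.849) [heading=45, draw]
  ]
  -- iteration 2/4 --
  BK 7: (11.849,22.849) -> (6.899,17.899) [heading=45, draw]
  REPEAT 2 [
    -- iteration 1/2 --
    PD: pen down
    FD 14: (6.899,17.899) -> (16.799,27.799) [heading=45, draw]
    -- iteration 2/2 --
    PD: pen down
    FD 14: (16.799,27.799) -> (26.698,37.698) [heading=45, draw]
  ]
  -- iteration 3/4 --
  BK 7: (26.698,37.698) -> (21.749,32.749) [heading=45, draw]
  REPEAT 2 [
    -- iteration 1/2 --
    PD: pen down
    FD 14: (21.749,32.749) -> (31.648,42.648) [heading=45, draw]
    -- iteration 2/2 --
    PD: pen down
    FD 14: (31.648,42.648) -> (41.548,52.548) [heading=45, draw]
  ]
  -- iteration 4/4 --
  BK 7: (41.548,52.548) -> (36.598,47.598) [heading=45, draw]
  REPEAT 2 [
    -- iteration 1/2 --
    PD: pen down
    FD 14: (36.598,47.598) -> (46.497,57.497) [heading=45, draw]
    -- iteration 2/2 --
    PD: pen down
    FD 14: (46.497,57.497) -> (56.397,67.397) [heading=45, draw]
  ]
]
RT 90: heading 45 -> 315
FD 2: (56.397,67.397) -> (57.811,65.983) [heading=315, draw]
Final: pos=(57.811,65.983), heading=315, 12 segment(s) drawn
Segments drawn: 12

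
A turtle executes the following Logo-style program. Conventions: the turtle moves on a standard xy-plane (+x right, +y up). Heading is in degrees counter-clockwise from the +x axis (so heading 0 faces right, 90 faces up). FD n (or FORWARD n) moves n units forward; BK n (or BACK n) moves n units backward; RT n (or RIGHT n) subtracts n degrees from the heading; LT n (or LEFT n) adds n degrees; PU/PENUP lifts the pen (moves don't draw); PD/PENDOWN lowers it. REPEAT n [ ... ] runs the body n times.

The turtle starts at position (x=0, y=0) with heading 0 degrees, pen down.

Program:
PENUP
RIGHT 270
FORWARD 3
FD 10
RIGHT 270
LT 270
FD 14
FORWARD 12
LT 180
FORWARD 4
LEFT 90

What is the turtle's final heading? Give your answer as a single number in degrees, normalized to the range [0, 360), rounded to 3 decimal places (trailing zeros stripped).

Executing turtle program step by step:
Start: pos=(0,0), heading=0, pen down
PU: pen up
RT 270: heading 0 -> 90
FD 3: (0,0) -> (0,3) [heading=90, move]
FD 10: (0,3) -> (0,13) [heading=90, move]
RT 270: heading 90 -> 180
LT 270: heading 180 -> 90
FD 14: (0,13) -> (0,27) [heading=90, move]
FD 12: (0,27) -> (0,39) [heading=90, move]
LT 180: heading 90 -> 270
FD 4: (0,39) -> (0,35) [heading=270, move]
LT 90: heading 270 -> 0
Final: pos=(0,35), heading=0, 0 segment(s) drawn

Answer: 0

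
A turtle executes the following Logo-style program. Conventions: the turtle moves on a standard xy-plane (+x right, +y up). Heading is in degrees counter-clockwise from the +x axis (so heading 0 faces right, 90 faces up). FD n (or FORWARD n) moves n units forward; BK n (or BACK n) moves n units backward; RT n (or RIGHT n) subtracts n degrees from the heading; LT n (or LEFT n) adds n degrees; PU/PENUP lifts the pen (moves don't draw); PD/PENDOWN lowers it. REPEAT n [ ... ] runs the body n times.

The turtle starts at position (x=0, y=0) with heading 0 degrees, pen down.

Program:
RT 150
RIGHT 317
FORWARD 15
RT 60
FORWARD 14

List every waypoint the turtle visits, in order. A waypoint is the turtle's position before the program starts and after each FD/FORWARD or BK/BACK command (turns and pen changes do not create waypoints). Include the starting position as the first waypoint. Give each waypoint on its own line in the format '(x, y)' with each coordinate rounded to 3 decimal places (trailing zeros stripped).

Answer: (0, 0)
(-4.386, -14.345)
(-18.027, -17.494)

Derivation:
Executing turtle program step by step:
Start: pos=(0,0), heading=0, pen down
RT 150: heading 0 -> 210
RT 317: heading 210 -> 253
FD 15: (0,0) -> (-4.386,-14.345) [heading=253, draw]
RT 60: heading 253 -> 193
FD 14: (-4.386,-14.345) -> (-18.027,-17.494) [heading=193, draw]
Final: pos=(-18.027,-17.494), heading=193, 2 segment(s) drawn
Waypoints (3 total):
(0, 0)
(-4.386, -14.345)
(-18.027, -17.494)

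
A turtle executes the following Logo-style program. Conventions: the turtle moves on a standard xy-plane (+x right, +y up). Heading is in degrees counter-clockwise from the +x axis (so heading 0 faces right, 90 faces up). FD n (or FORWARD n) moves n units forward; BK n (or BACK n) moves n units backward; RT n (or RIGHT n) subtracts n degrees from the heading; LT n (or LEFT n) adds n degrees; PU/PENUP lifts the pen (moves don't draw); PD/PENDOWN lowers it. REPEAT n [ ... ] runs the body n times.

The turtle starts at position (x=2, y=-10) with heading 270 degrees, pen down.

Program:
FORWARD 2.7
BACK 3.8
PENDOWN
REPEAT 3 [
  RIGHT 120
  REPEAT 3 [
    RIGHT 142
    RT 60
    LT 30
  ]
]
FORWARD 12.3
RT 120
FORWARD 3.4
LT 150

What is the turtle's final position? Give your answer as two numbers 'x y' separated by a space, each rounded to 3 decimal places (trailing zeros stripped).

Answer: -7.171 -2.824

Derivation:
Executing turtle program step by step:
Start: pos=(2,-10), heading=270, pen down
FD 2.7: (2,-10) -> (2,-12.7) [heading=270, draw]
BK 3.8: (2,-12.7) -> (2,-8.9) [heading=270, draw]
PD: pen down
REPEAT 3 [
  -- iteration 1/3 --
  RT 120: heading 270 -> 150
  REPEAT 3 [
    -- iteration 1/3 --
    RT 142: heading 150 -> 8
    RT 60: heading 8 -> 308
    LT 30: heading 308 -> 338
    -- iteration 2/3 --
    RT 142: heading 338 -> 196
    RT 60: heading 196 -> 136
    LT 30: heading 136 -> 166
    -- iteration 3/3 --
    RT 142: heading 166 -> 24
    RT 60: heading 24 -> 324
    LT 30: heading 324 -> 354
  ]
  -- iteration 2/3 --
  RT 120: heading 354 -> 234
  REPEAT 3 [
    -- iteration 1/3 --
    RT 142: heading 234 -> 92
    RT 60: heading 92 -> 32
    LT 30: heading 32 -> 62
    -- iteration 2/3 --
    RT 142: heading 62 -> 280
    RT 60: heading 280 -> 220
    LT 30: heading 220 -> 250
    -- iteration 3/3 --
    RT 142: heading 250 -> 108
    RT 60: heading 108 -> 48
    LT 30: heading 48 -> 78
  ]
  -- iteration 3/3 --
  RT 120: heading 78 -> 318
  REPEAT 3 [
    -- iteration 1/3 --
    RT 142: heading 318 -> 176
    RT 60: heading 176 -> 116
    LT 30: heading 116 -> 146
    -- iteration 2/3 --
    RT 142: heading 146 -> 4
    RT 60: heading 4 -> 304
    LT 30: heading 304 -> 334
    -- iteration 3/3 --
    RT 142: heading 334 -> 192
    RT 60: heading 192 -> 132
    LT 30: heading 132 -> 162
  ]
]
FD 12.3: (2,-8.9) -> (-9.698,-5.099) [heading=162, draw]
RT 120: heading 162 -> 42
FD 3.4: (-9.698,-5.099) -> (-7.171,-2.824) [heading=42, draw]
LT 150: heading 42 -> 192
Final: pos=(-7.171,-2.824), heading=192, 4 segment(s) drawn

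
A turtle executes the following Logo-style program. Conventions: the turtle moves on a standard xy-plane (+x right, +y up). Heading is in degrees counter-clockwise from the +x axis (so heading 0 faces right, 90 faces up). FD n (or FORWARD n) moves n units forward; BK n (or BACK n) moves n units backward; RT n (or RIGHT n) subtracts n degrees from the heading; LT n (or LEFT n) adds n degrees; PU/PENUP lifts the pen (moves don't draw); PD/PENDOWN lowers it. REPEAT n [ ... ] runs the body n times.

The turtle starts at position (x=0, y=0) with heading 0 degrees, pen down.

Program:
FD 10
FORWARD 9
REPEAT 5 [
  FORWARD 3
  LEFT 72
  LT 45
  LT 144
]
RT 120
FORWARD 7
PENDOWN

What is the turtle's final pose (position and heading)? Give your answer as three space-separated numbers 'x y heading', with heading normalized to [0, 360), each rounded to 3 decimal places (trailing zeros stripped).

Executing turtle program step by step:
Start: pos=(0,0), heading=0, pen down
FD 10: (0,0) -> (10,0) [heading=0, draw]
FD 9: (10,0) -> (19,0) [heading=0, draw]
REPEAT 5 [
  -- iteration 1/5 --
  FD 3: (19,0) -> (22,0) [heading=0, draw]
  LT 72: heading 0 -> 72
  LT 45: heading 72 -> 117
  LT 144: heading 117 -> 261
  -- iteration 2/5 --
  FD 3: (22,0) -> (21.531,-2.963) [heading=261, draw]
  LT 72: heading 261 -> 333
  LT 45: heading 333 -> 18
  LT 144: heading 18 -> 162
  -- iteration 3/5 --
  FD 3: (21.531,-2.963) -> (18.678,-2.036) [heading=162, draw]
  LT 72: heading 162 -> 234
  LT 45: heading 234 -> 279
  LT 144: heading 279 -> 63
  -- iteration 4/5 --
  FD 3: (18.678,-2.036) -> (20.039,0.637) [heading=63, draw]
  LT 72: heading 63 -> 135
  LT 45: heading 135 -> 180
  LT 144: heading 180 -> 324
  -- iteration 5/5 --
  FD 3: (20.039,0.637) -> (22.467,-1.126) [heading=324, draw]
  LT 72: heading 324 -> 36
  LT 45: heading 36 -> 81
  LT 144: heading 81 -> 225
]
RT 120: heading 225 -> 105
FD 7: (22.467,-1.126) -> (20.655,5.635) [heading=105, draw]
PD: pen down
Final: pos=(20.655,5.635), heading=105, 8 segment(s) drawn

Answer: 20.655 5.635 105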